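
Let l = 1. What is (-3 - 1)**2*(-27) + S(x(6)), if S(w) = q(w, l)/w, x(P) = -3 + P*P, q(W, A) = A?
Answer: -14255/33 ≈ -431.97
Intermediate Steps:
x(P) = -3 + P**2
S(w) = 1/w
(-3 - 1)**2*(-27) + S(x(6)) = (-3 - 1)**2*(-27) + 1/(-3 + 6**2) = (-4)**2*(-27) + 1/(-3 + 36) = 16*(-27) + 1/33 = -432 + 1/33 = -14255/33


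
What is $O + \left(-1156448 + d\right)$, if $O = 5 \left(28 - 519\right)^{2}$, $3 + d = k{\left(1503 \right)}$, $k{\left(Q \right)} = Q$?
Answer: $50457$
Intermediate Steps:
$d = 1500$ ($d = -3 + 1503 = 1500$)
$O = 1205405$ ($O = 5 \left(-491\right)^{2} = 5 \cdot 241081 = 1205405$)
$O + \left(-1156448 + d\right) = 1205405 + \left(-1156448 + 1500\right) = 1205405 - 1154948 = 50457$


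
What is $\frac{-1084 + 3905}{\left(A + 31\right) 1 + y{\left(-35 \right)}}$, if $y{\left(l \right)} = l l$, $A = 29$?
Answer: $\frac{2821}{1285} \approx 2.1953$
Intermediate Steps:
$y{\left(l \right)} = l^{2}$
$\frac{-1084 + 3905}{\left(A + 31\right) 1 + y{\left(-35 \right)}} = \frac{-1084 + 3905}{\left(29 + 31\right) 1 + \left(-35\right)^{2}} = \frac{2821}{60 \cdot 1 + 1225} = \frac{2821}{60 + 1225} = \frac{2821}{1285}$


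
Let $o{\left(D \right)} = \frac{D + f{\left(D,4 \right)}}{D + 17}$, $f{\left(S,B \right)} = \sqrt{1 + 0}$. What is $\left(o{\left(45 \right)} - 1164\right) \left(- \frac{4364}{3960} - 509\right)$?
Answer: $\frac{18210841061}{30690} \approx 5.9338 \cdot 10^{5}$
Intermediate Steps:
$f{\left(S,B \right)} = 1$ ($f{\left(S,B \right)} = \sqrt{1} = 1$)
$o{\left(D \right)} = \frac{1 + D}{17 + D}$ ($o{\left(D \right)} = \frac{D + 1}{D + 17} = \frac{1 + D}{17 + D}$)
$\left(o{\left(45 \right)} - 1164\right) \left(- \frac{4364}{3960} - 509\right) = \left(\frac{1 + 45}{17 + 45} - 1164\right) \left(- \frac{4364}{3960} - 509\right) = \left(\frac{1}{62} \cdot 46 - 1164\right) \left(\left(-4364\right) \frac{1}{3960} - 509\right) = \left(\frac{1}{62} \cdot 46 - 1164\right) \left(- \frac{1091}{990} - 509\right) = \left(\frac{23}{31} - 1164\right) \left(- \frac{505001}{990}\right) = \left(- \frac{36061}{31}\right) \left(- \frac{505001}{990}\right) = \frac{18210841061}{30690}$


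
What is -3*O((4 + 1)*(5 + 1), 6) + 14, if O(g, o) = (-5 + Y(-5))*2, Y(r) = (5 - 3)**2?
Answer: 20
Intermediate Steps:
Y(r) = 4 (Y(r) = 2**2 = 4)
O(g, o) = -2 (O(g, o) = (-5 + 4)*2 = -1*2 = -2)
-3*O((4 + 1)*(5 + 1), 6) + 14 = -3*(-2) + 14 = 6 + 14 = 20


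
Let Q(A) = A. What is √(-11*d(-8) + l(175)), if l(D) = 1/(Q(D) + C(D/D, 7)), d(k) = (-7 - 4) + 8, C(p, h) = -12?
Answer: 2*√219235/163 ≈ 5.7451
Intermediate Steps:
d(k) = -3 (d(k) = -11 + 8 = -3)
l(D) = 1/(-12 + D) (l(D) = 1/(D - 12) = 1/(-12 + D))
√(-11*d(-8) + l(175)) = √(-11*(-3) + 1/(-12 + 175)) = √(33 + 1/163) = √(5380/163) = 2*√219235/163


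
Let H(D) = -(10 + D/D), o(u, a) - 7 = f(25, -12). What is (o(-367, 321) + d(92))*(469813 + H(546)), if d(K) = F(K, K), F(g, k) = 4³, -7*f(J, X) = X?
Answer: 239129218/7 ≈ 3.4161e+7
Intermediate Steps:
f(J, X) = -X/7
o(u, a) = 61/7 (o(u, a) = 7 - ⅐*(-12) = 7 + 12/7 = 61/7)
H(D) = -11 (H(D) = -(10 + 1) = -1*11 = -11)
F(g, k) = 64
d(K) = 64
(o(-367, 321) + d(92))*(469813 + H(546)) = (61/7 + 64)*(469813 - 11) = (509/7)*469802 = 239129218/7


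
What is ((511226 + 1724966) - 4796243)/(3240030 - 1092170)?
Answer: -196927/165220 ≈ -1.1919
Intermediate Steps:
((511226 + 1724966) - 4796243)/(3240030 - 1092170) = (2236192 - 4796243)/2147860 = -2560051*1/2147860 = -196927/165220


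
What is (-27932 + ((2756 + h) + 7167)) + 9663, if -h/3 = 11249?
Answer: -42093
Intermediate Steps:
h = -33747 (h = -3*11249 = -33747)
(-27932 + ((2756 + h) + 7167)) + 9663 = (-27932 + ((2756 - 33747) + 7167)) + 9663 = (-27932 + (-30991 + 7167)) + 9663 = (-27932 - 23824) + 9663 = -51756 + 9663 = -42093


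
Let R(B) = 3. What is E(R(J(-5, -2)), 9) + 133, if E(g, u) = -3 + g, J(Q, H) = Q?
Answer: 133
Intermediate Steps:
E(R(J(-5, -2)), 9) + 133 = (-3 + 3) + 133 = 0 + 133 = 133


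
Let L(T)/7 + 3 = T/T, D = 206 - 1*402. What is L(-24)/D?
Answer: 1/14 ≈ 0.071429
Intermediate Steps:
D = -196 (D = 206 - 402 = -196)
L(T) = -14 (L(T) = -21 + 7*(T/T) = -21 + 7*1 = -21 + 7 = -14)
L(-24)/D = -14/(-196) = -14*(-1/196) = 1/14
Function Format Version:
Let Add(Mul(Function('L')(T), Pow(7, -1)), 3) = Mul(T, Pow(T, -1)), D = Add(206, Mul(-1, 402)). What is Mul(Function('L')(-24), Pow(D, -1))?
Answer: Rational(1, 14) ≈ 0.071429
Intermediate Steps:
D = -196 (D = Add(206, -402) = -196)
Function('L')(T) = -14 (Function('L')(T) = Add(-21, Mul(7, Mul(T, Pow(T, -1)))) = Add(-21, Mul(7, 1)) = Add(-21, 7) = -14)
Mul(Function('L')(-24), Pow(D, -1)) = Mul(-14, Pow(-196, -1)) = Mul(-14, Rational(-1, 196)) = Rational(1, 14)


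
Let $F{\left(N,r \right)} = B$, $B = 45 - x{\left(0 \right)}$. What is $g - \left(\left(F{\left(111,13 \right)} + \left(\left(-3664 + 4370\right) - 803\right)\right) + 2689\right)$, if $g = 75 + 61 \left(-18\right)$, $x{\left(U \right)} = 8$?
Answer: $-3652$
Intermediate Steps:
$B = 37$ ($B = 45 - 8 = 37$)
$F{\left(N,r \right)} = 37$
$g = -1023$ ($g = 75 - 1098 = -1023$)
$g - \left(\left(F{\left(111,13 \right)} + \left(\left(-3664 + 4370\right) - 803\right)\right) + 2689\right) = -1023 - \left(\left(37 + \left(\left(-3664 + 4370\right) - 803\right)\right) + 2689\right) = -1023 - \left(\left(37 + \left(706 - 803\right)\right) + 2689\right) = -1023 - \left(\left(37 - 97\right) + 2689\right) = -1023 - \left(-60 + 2689\right) = -1023 - 2629 = -3652$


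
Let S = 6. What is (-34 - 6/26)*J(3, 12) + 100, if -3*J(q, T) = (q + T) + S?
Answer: 4415/13 ≈ 339.62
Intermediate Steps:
J(q, T) = -2 - T/3 - q/3 (J(q, T) = -((q + T) + 6)/3 = -((T + q) + 6)/3 = -(6 + T + q)/3 = -2 - T/3 - q/3)
(-34 - 6/26)*J(3, 12) + 100 = (-34 - 6/26)*(-2 - ⅓*12 - ⅓*3) + 100 = (-34 - 6*1/26)*(-2 - 4 - 1) + 100 = (-34 - 3/13)*(-7) + 100 = -445/13*(-7) + 100 = 3115/13 + 100 = 4415/13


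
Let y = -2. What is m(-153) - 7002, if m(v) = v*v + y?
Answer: 16405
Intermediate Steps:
m(v) = -2 + v² (m(v) = v*v - 2 = v² - 2 = -2 + v²)
m(-153) - 7002 = (-2 + (-153)²) - 7002 = (-2 + 23409) - 7002 = 23407 - 7002 = 16405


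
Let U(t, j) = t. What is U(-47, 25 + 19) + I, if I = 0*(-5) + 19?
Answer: -28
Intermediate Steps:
I = 19 (I = 0 + 19 = 19)
U(-47, 25 + 19) + I = -47 + 19 = -28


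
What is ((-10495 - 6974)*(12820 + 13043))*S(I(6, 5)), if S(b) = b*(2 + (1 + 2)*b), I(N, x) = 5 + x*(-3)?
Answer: -126504209160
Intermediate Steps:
I(N, x) = 5 - 3*x
S(b) = b*(2 + 3*b)
((-10495 - 6974)*(12820 + 13043))*S(I(6, 5)) = ((-10495 - 6974)*(12820 + 13043))*((5 - 3*5)*(2 + 3*(5 - 3*5))) = (-17469*25863)*((5 - 15)*(2 + 3*(5 - 15))) = -(-4518007470)*(2 + 3*(-10)) = -(-4518007470)*(2 - 30) = -(-4518007470)*(-28) = -451800747*280 = -126504209160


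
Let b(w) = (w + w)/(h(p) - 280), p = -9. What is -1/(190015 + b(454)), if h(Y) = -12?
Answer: -73/13870868 ≈ -5.2628e-6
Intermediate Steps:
b(w) = -w/146 (b(w) = (w + w)/(-12 - 280) = (2*w)/(-292) = (2*w)*(-1/292) = -w/146)
-1/(190015 + b(454)) = -1/(190015 - 1/146*454) = -1/(190015 - 227/73) = -1/13870868/73 = -1*73/13870868 = -73/13870868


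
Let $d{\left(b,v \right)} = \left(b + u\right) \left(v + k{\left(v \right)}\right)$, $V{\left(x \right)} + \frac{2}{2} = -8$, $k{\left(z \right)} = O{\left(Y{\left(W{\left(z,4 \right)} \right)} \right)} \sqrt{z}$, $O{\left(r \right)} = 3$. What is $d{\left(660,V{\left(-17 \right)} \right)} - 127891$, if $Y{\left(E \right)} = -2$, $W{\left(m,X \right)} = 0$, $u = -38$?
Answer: $-133489 + 5598 i \approx -1.3349 \cdot 10^{5} + 5598.0 i$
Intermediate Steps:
$k{\left(z \right)} = 3 \sqrt{z}$
$V{\left(x \right)} = -9$ ($V{\left(x \right)} = -1 - 8 = -9$)
$d{\left(b,v \right)} = \left(-38 + b\right) \left(v + 3 \sqrt{v}\right)$ ($d{\left(b,v \right)} = \left(b - 38\right) \left(v + 3 \sqrt{v}\right) = \left(-38 + b\right) \left(v + 3 \sqrt{v}\right)$)
$d{\left(660,V{\left(-17 \right)} \right)} - 127891 = \left(- 114 \sqrt{-9} - -342 + 660 \left(-9\right) + 3 \cdot 660 \sqrt{-9}\right) - 127891 = \left(- 114 \cdot 3 i + 342 - 5940 + 3 \cdot 660 \cdot 3 i\right) - 127891 = \left(- 342 i + 342 - 5940 + 5940 i\right) - 127891 = \left(-5598 + 5598 i\right) - 127891 = -133489 + 5598 i$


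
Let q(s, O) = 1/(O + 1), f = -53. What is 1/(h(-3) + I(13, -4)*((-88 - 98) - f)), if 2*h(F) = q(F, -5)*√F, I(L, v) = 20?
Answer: -170240/452838403 + 8*I*√3/452838403 ≈ -0.00037594 + 3.0599e-8*I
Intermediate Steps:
q(s, O) = 1/(1 + O)
h(F) = -√F/8 (h(F) = (√F/(1 - 5))/2 = (√F/(-4))/2 = (-√F/4)/2 = -√F/8)
1/(h(-3) + I(13, -4)*((-88 - 98) - f)) = 1/(-I*√3/8 + 20*((-88 - 98) - 1*(-53))) = 1/(-I*√3/8 + 20*(-186 + 53)) = 1/(-I*√3/8 + 20*(-133)) = 1/(-I*√3/8 - 2660) = 1/(-2660 - I*√3/8)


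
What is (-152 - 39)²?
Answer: 36481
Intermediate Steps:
(-152 - 39)² = (-191)² = 36481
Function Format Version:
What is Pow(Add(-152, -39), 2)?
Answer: 36481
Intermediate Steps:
Pow(Add(-152, -39), 2) = Pow(-191, 2) = 36481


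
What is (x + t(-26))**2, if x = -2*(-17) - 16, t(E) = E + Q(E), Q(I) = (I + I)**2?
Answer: 7268416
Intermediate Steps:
Q(I) = 4*I**2 (Q(I) = (2*I)**2 = 4*I**2)
t(E) = E + 4*E**2
x = 18 (x = 34 - 16 = 18)
(x + t(-26))**2 = (18 - 26*(1 + 4*(-26)))**2 = (18 - 26*(1 - 104))**2 = (18 - 26*(-103))**2 = (18 + 2678)**2 = 2696**2 = 7268416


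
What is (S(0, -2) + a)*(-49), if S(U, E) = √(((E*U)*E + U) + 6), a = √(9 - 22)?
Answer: -49*√6 - 49*I*√13 ≈ -120.03 - 176.67*I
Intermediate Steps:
a = I*√13 (a = √(-13) = I*√13 ≈ 3.6056*I)
S(U, E) = √(6 + U + U*E²) (S(U, E) = √((U*E² + U) + 6) = √((U + U*E²) + 6) = √(6 + U + U*E²))
(S(0, -2) + a)*(-49) = (√(6 + 0 + 0*(-2)²) + I*√13)*(-49) = (√(6 + 0 + 0*4) + I*√13)*(-49) = (√(6 + 0 + 0) + I*√13)*(-49) = (√6 + I*√13)*(-49) = -49*√6 - 49*I*√13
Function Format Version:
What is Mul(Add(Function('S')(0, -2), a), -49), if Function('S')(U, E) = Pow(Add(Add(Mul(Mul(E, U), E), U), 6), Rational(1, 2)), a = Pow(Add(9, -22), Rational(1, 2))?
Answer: Add(Mul(-49, Pow(6, Rational(1, 2))), Mul(-49, I, Pow(13, Rational(1, 2)))) ≈ Add(-120.03, Mul(-176.67, I))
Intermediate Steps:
a = Mul(I, Pow(13, Rational(1, 2))) (a = Pow(-13, Rational(1, 2)) = Mul(I, Pow(13, Rational(1, 2))) ≈ Mul(3.6056, I))
Function('S')(U, E) = Pow(Add(6, U, Mul(U, Pow(E, 2))), Rational(1, 2)) (Function('S')(U, E) = Pow(Add(Add(Mul(U, Pow(E, 2)), U), 6), Rational(1, 2)) = Pow(Add(Add(U, Mul(U, Pow(E, 2))), 6), Rational(1, 2)) = Pow(Add(6, U, Mul(U, Pow(E, 2))), Rational(1, 2)))
Mul(Add(Function('S')(0, -2), a), -49) = Mul(Add(Pow(Add(6, 0, Mul(0, Pow(-2, 2))), Rational(1, 2)), Mul(I, Pow(13, Rational(1, 2)))), -49) = Mul(Add(Pow(Add(6, 0, Mul(0, 4)), Rational(1, 2)), Mul(I, Pow(13, Rational(1, 2)))), -49) = Mul(Add(Pow(Add(6, 0, 0), Rational(1, 2)), Mul(I, Pow(13, Rational(1, 2)))), -49) = Mul(Add(Pow(6, Rational(1, 2)), Mul(I, Pow(13, Rational(1, 2)))), -49) = Add(Mul(-49, Pow(6, Rational(1, 2))), Mul(-49, I, Pow(13, Rational(1, 2))))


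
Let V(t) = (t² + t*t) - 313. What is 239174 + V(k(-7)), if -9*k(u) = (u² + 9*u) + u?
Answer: 2149847/9 ≈ 2.3887e+5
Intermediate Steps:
k(u) = -10*u/9 - u²/9 (k(u) = -((u² + 9*u) + u)/9 = -(u² + 10*u)/9 = -10*u/9 - u²/9)
V(t) = -313 + 2*t² (V(t) = (t² + t²) - 313 = 2*t² - 313 = -313 + 2*t²)
239174 + V(k(-7)) = 239174 + (-313 + 2*(-⅑*(-7)*(10 - 7))²) = 239174 + (-313 + 2*(-⅑*(-7)*3)²) = 239174 + (-313 + 2*(7/3)²) = 239174 + (-313 + 2*(49/9)) = 239174 + (-313 + 98/9) = 239174 - 2719/9 = 2149847/9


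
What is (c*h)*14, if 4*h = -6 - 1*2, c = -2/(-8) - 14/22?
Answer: 119/11 ≈ 10.818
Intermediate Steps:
c = -17/44 (c = -2*(-⅛) - 14*1/22 = ¼ - 7/11 = -17/44 ≈ -0.38636)
h = -2 (h = (-6 - 1*2)/4 = (-6 - 2)/4 = (¼)*(-8) = -2)
(c*h)*14 = -17/44*(-2)*14 = (17/22)*14 = 119/11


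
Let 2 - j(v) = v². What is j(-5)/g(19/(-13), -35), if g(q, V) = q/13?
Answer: 3887/19 ≈ 204.58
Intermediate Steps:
g(q, V) = q/13 (g(q, V) = q*(1/13) = q/13)
j(v) = 2 - v²
j(-5)/g(19/(-13), -35) = (2 - 1*(-5)²)/(((19/(-13))/13)) = (2 - 1*25)/(((19*(-1/13))/13)) = (2 - 25)/(((1/13)*(-19/13))) = -23/(-19/169) = -23*(-169/19) = 3887/19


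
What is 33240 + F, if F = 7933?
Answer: 41173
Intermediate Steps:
33240 + F = 33240 + 7933 = 41173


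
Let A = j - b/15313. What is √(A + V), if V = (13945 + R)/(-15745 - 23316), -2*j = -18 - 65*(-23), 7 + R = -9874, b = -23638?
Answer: 3*I*√117200059594446807506/1196282186 ≈ 27.149*I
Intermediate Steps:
R = -9881 (R = -7 - 9874 = -9881)
j = -1477/2 (j = -(-18 - 65*(-23))/2 = -(-18 + 1495)/2 = -½*1477 = -1477/2 ≈ -738.50)
A = -22570025/30626 (A = -1477/2 - (-23638)/15313 = -1477/2 - 1*(-23638/15313) = -1477/2 + 23638/15313 = -22570025/30626 ≈ -736.96)
V = -4064/39061 (V = (13945 - 9881)/(-15745 - 23316) = 4064/(-39061) = 4064*(-1/39061) = -4064/39061 ≈ -0.10404)
√(A + V) = √(-22570025/30626 - 4064/39061) = √(-881732210589/1196282186) = 3*I*√117200059594446807506/1196282186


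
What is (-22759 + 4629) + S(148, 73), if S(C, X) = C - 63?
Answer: -18045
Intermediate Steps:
S(C, X) = -63 + C
(-22759 + 4629) + S(148, 73) = (-22759 + 4629) + (-63 + 148) = -18130 + 85 = -18045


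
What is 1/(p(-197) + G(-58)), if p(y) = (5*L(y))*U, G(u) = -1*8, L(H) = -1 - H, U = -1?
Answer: -1/988 ≈ -0.0010121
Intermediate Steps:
G(u) = -8
p(y) = 5 + 5*y (p(y) = (5*(-1 - y))*(-1) = (-5 - 5*y)*(-1) = 5 + 5*y)
1/(p(-197) + G(-58)) = 1/((5 + 5*(-197)) - 8) = 1/((5 - 985) - 8) = 1/(-980 - 8) = 1/(-988) = -1/988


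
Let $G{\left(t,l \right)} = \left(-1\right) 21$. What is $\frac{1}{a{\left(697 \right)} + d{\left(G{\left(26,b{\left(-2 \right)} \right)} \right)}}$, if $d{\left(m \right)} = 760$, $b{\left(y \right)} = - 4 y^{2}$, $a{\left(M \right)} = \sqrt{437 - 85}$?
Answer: $\frac{95}{72156} - \frac{\sqrt{22}}{144312} \approx 0.0012841$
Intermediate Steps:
$a{\left(M \right)} = 4 \sqrt{22}$ ($a{\left(M \right)} = \sqrt{352} = 4 \sqrt{22}$)
$G{\left(t,l \right)} = -21$
$\frac{1}{a{\left(697 \right)} + d{\left(G{\left(26,b{\left(-2 \right)} \right)} \right)}} = \frac{1}{4 \sqrt{22} + 760} = \frac{1}{760 + 4 \sqrt{22}}$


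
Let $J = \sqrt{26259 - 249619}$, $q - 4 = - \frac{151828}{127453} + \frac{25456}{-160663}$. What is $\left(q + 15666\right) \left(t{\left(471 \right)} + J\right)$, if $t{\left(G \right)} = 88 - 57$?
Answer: $\frac{9946246459894538}{20476981339} + \frac{2566773279972784 i \sqrt{3490}}{20476981339} \approx 4.8573 \cdot 10^{5} + 7.4052 \cdot 10^{6} i$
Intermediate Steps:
$t{\left(G \right)} = 31$
$q = \frac{54270339824}{20476981339}$ ($q = 4 + \left(- \frac{151828}{127453} + \frac{25456}{-160663}\right) = 4 + \left(\left(-151828\right) \frac{1}{127453} + 25456 \left(- \frac{1}{160663}\right)\right) = 4 - \frac{27637585532}{20476981339} = \frac{54270339824}{20476981339} \approx 2.6503$)
$J = 8 i \sqrt{3490}$ ($J = \sqrt{-223360} = 8 i \sqrt{3490} \approx 472.61 i$)
$\left(q + 15666\right) \left(t{\left(471 \right)} + J\right) = \left(\frac{54270339824}{20476981339} + 15666\right) \left(31 + 8 i \sqrt{3490}\right) = \frac{320846659996598 \left(31 + 8 i \sqrt{3490}\right)}{20476981339} = \frac{9946246459894538}{20476981339} + \frac{2566773279972784 i \sqrt{3490}}{20476981339}$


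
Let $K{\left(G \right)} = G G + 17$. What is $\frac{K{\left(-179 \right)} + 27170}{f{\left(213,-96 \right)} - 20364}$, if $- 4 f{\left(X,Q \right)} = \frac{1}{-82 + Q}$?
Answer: $- \frac{42170336}{14499167} \approx -2.9085$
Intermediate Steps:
$f{\left(X,Q \right)} = - \frac{1}{4 \left(-82 + Q\right)}$
$K{\left(G \right)} = 17 + G^{2}$ ($K{\left(G \right)} = G^{2} + 17 = 17 + G^{2}$)
$\frac{K{\left(-179 \right)} + 27170}{f{\left(213,-96 \right)} - 20364} = \frac{\left(17 + \left(-179\right)^{2}\right) + 27170}{- \frac{1}{-328 + 4 \left(-96\right)} - 20364} = \frac{\left(17 + 32041\right) + 27170}{- \frac{1}{-328 - 384} - 20364} = \frac{32058 + 27170}{- \frac{1}{-712} - 20364} = \frac{59228}{\left(-1\right) \left(- \frac{1}{712}\right) - 20364} = \frac{59228}{\frac{1}{712} - 20364} = \frac{59228}{- \frac{14499167}{712}} = 59228 \left(- \frac{712}{14499167}\right) = - \frac{42170336}{14499167}$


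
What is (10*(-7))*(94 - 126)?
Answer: 2240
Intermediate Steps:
(10*(-7))*(94 - 126) = -70*(-32) = 2240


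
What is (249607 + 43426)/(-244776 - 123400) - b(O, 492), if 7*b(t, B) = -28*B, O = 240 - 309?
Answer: 724277335/368176 ≈ 1967.2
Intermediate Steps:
O = -69
b(t, B) = -4*B (b(t, B) = (-28*B)/7 = -4*B)
(249607 + 43426)/(-244776 - 123400) - b(O, 492) = (249607 + 43426)/(-244776 - 123400) - (-4)*492 = 293033/(-368176) - 1*(-1968) = 293033*(-1/368176) + 1968 = -293033/368176 + 1968 = 724277335/368176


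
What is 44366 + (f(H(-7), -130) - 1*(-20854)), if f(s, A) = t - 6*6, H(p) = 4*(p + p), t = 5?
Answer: 65189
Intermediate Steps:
H(p) = 8*p (H(p) = 4*(2*p) = 8*p)
f(s, A) = -31 (f(s, A) = 5 - 6*6 = 5 - 36 = -31)
44366 + (f(H(-7), -130) - 1*(-20854)) = 44366 + (-31 - 1*(-20854)) = 44366 + (-31 + 20854) = 44366 + 20823 = 65189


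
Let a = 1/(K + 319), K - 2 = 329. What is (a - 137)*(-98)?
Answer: 4363401/325 ≈ 13426.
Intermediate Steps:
K = 331 (K = 2 + 329 = 331)
a = 1/650 (a = 1/(331 + 319) = 1/650 ≈ 0.0015385)
(a - 137)*(-98) = (1/650 - 137)*(-98) = -89049/650*(-98) = 4363401/325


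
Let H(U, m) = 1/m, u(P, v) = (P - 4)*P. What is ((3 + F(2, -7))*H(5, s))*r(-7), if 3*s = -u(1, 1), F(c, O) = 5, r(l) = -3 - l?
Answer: 32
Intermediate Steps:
u(P, v) = P*(-4 + P) (u(P, v) = (-4 + P)*P = P*(-4 + P))
s = 1 (s = (-(-4 + 1))/3 = (-(-3))/3 = (-1*(-3))/3 = (⅓)*3 = 1)
((3 + F(2, -7))*H(5, s))*r(-7) = ((3 + 5)/1)*(-3 - 1*(-7)) = (8*1)*(-3 + 7) = 8*4 = 32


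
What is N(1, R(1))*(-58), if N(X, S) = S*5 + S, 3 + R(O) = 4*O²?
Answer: -348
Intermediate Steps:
R(O) = -3 + 4*O²
N(X, S) = 6*S (N(X, S) = 5*S + S = 6*S)
N(1, R(1))*(-58) = (6*(-3 + 4*1²))*(-58) = (6*(-3 + 4*1))*(-58) = (6*(-3 + 4))*(-58) = (6*1)*(-58) = 6*(-58) = -348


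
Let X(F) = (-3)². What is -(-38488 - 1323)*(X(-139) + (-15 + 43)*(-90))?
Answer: -99965421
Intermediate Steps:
X(F) = 9
-(-38488 - 1323)*(X(-139) + (-15 + 43)*(-90)) = -(-38488 - 1323)*(9 + (-15 + 43)*(-90)) = -(-39811)*(9 + 28*(-90)) = -(-39811)*(9 - 2520) = -(-39811)*(-2511) = -1*99965421 = -99965421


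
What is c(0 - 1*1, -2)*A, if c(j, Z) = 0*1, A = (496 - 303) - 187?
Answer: 0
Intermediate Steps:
A = 6 (A = 193 - 187 = 6)
c(j, Z) = 0
c(0 - 1*1, -2)*A = 0*6 = 0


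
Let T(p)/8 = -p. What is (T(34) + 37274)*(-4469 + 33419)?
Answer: 1071207900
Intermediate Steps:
T(p) = -8*p (T(p) = 8*(-p) = -8*p)
(T(34) + 37274)*(-4469 + 33419) = (-8*34 + 37274)*(-4469 + 33419) = (-272 + 37274)*28950 = 37002*28950 = 1071207900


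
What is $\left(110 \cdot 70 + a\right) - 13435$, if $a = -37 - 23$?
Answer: $-5795$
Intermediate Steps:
$a = -60$
$\left(110 \cdot 70 + a\right) - 13435 = \left(110 \cdot 70 - 60\right) - 13435 = \left(7700 - 60\right) - 13435 = 7640 - 13435 = -5795$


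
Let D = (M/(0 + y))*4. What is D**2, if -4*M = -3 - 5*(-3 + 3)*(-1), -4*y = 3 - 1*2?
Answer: 144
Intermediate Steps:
y = -1/4 (y = -(3 - 1*2)/4 = -(3 - 2)/4 = -1/4*1 = -1/4 ≈ -0.25000)
M = 3/4 (M = -(-3 - 5*(-3 + 3)*(-1))/4 = -(-3 - 5*0*(-1))/4 = -(-3 + 0*(-1))/4 = -(-3 + 0)/4 = -1/4*(-3) = 3/4 ≈ 0.75000)
D = -12 (D = ((3/4)/(0 - 1/4))*4 = ((3/4)/(-1/4))*4 = -4*3/4*4 = -3*4 = -12)
D**2 = (-12)**2 = 144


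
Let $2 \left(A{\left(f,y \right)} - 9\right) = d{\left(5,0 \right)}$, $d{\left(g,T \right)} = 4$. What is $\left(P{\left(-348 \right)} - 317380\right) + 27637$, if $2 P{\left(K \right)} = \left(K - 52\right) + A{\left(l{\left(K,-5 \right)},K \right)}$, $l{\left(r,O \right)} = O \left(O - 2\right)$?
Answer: $- \frac{579875}{2} \approx -2.8994 \cdot 10^{5}$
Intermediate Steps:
$l{\left(r,O \right)} = O \left(-2 + O\right)$
$A{\left(f,y \right)} = 11$ ($A{\left(f,y \right)} = 9 + \frac{1}{2} \cdot 4 = 9 + 2 = 11$)
$P{\left(K \right)} = - \frac{41}{2} + \frac{K}{2}$ ($P{\left(K \right)} = \frac{\left(K - 52\right) + 11}{2} = \frac{\left(-52 + K\right) + 11}{2} = \frac{-41 + K}{2} = - \frac{41}{2} + \frac{K}{2}$)
$\left(P{\left(-348 \right)} - 317380\right) + 27637 = \left(\left(- \frac{41}{2} + \frac{1}{2} \left(-348\right)\right) - 317380\right) + 27637 = \left(\left(- \frac{41}{2} - 174\right) - 317380\right) + 27637 = \left(- \frac{389}{2} - 317380\right) + 27637 = - \frac{635149}{2} + 27637 = - \frac{579875}{2}$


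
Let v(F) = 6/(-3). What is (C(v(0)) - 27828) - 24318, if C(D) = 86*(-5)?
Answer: -52576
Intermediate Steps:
v(F) = -2 (v(F) = 6*(-1/3) = -2)
C(D) = -430
(C(v(0)) - 27828) - 24318 = (-430 - 27828) - 24318 = -28258 - 24318 = -52576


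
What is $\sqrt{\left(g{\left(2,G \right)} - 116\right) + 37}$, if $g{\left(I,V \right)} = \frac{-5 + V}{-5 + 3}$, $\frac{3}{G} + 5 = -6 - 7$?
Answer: $\frac{i \sqrt{2751}}{6} \approx 8.7417 i$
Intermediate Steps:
$G = - \frac{1}{6}$ ($G = \frac{3}{-5 - 13} = \frac{3}{-18} = 3 \left(- \frac{1}{18}\right) = - \frac{1}{6} \approx -0.16667$)
$g{\left(I,V \right)} = \frac{5}{2} - \frac{V}{2}$ ($g{\left(I,V \right)} = \frac{-5 + V}{-2} = \left(-5 + V\right) \left(- \frac{1}{2}\right) = \frac{5}{2} - \frac{V}{2}$)
$\sqrt{\left(g{\left(2,G \right)} - 116\right) + 37} = \sqrt{\left(\left(\frac{5}{2} - - \frac{1}{12}\right) - 116\right) + 37} = \sqrt{\left(\left(\frac{5}{2} + \frac{1}{12}\right) - 116\right) + 37} = \sqrt{\left(\frac{31}{12} - 116\right) + 37} = \sqrt{- \frac{1361}{12} + 37} = \sqrt{- \frac{917}{12}} = \frac{i \sqrt{2751}}{6}$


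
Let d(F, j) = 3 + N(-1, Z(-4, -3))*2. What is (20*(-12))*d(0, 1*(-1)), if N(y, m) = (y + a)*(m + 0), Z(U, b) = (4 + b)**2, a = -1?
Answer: 240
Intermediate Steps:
N(y, m) = m*(-1 + y) (N(y, m) = (y - 1)*(m + 0) = (-1 + y)*m = m*(-1 + y))
d(F, j) = -1 (d(F, j) = 3 + ((4 - 3)**2*(-1 - 1))*2 = 3 + (1**2*(-2))*2 = 3 + (1*(-2))*2 = 3 - 2*2 = 3 - 4 = -1)
(20*(-12))*d(0, 1*(-1)) = (20*(-12))*(-1) = -240*(-1) = 240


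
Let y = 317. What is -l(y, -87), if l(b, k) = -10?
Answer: 10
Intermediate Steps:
-l(y, -87) = -1*(-10) = 10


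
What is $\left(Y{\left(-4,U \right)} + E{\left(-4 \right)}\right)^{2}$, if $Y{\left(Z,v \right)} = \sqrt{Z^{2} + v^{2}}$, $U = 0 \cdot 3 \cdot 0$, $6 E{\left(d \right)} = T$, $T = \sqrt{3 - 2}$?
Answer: $\frac{625}{36} \approx 17.361$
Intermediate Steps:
$T = 1$ ($T = \sqrt{1} = 1$)
$E{\left(d \right)} = \frac{1}{6}$ ($E{\left(d \right)} = \frac{1}{6} \cdot 1 = \frac{1}{6}$)
$U = 0$ ($U = 0 \cdot 0 = 0$)
$\left(Y{\left(-4,U \right)} + E{\left(-4 \right)}\right)^{2} = \left(\sqrt{\left(-4\right)^{2} + 0^{2}} + \frac{1}{6}\right)^{2} = \left(\sqrt{16 + 0} + \frac{1}{6}\right)^{2} = \left(\sqrt{16} + \frac{1}{6}\right)^{2} = \left(4 + \frac{1}{6}\right)^{2} = \left(\frac{25}{6}\right)^{2} = \frac{625}{36}$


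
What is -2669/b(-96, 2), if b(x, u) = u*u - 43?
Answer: 2669/39 ≈ 68.436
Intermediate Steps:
b(x, u) = -43 + u² (b(x, u) = u² - 43 = -43 + u²)
-2669/b(-96, 2) = -2669/(-43 + 2²) = -2669/(-43 + 4) = -2669/(-39) = -2669*(-1/39) = 2669/39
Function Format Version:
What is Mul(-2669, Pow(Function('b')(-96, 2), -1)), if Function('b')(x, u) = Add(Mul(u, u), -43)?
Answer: Rational(2669, 39) ≈ 68.436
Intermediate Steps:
Function('b')(x, u) = Add(-43, Pow(u, 2)) (Function('b')(x, u) = Add(Pow(u, 2), -43) = Add(-43, Pow(u, 2)))
Mul(-2669, Pow(Function('b')(-96, 2), -1)) = Mul(-2669, Pow(Add(-43, Pow(2, 2)), -1)) = Mul(-2669, Pow(Add(-43, 4), -1)) = Mul(-2669, Pow(-39, -1)) = Mul(-2669, Rational(-1, 39)) = Rational(2669, 39)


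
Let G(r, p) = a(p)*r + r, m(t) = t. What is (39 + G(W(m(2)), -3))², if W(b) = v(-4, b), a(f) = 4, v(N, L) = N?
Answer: 361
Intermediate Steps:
W(b) = -4
G(r, p) = 5*r (G(r, p) = 4*r + r = 5*r)
(39 + G(W(m(2)), -3))² = (39 + 5*(-4))² = (39 - 20)² = 19² = 361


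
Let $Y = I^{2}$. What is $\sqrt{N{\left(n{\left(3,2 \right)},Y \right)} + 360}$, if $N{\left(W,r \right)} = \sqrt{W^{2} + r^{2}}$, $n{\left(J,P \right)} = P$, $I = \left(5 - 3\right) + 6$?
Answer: $\sqrt{360 + 10 \sqrt{41}} \approx 20.592$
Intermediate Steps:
$I = 8$ ($I = 2 + 6 = 8$)
$Y = 64$ ($Y = 8^{2} = 64$)
$\sqrt{N{\left(n{\left(3,2 \right)},Y \right)} + 360} = \sqrt{\sqrt{2^{2} + 64^{2}} + 360} = \sqrt{\sqrt{4 + 4096} + 360} = \sqrt{\sqrt{4100} + 360} = \sqrt{10 \sqrt{41} + 360} = \sqrt{360 + 10 \sqrt{41}}$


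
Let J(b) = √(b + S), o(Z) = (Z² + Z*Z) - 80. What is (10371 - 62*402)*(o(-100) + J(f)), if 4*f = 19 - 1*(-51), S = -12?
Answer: -289895760 - 14553*√22/2 ≈ -2.8993e+8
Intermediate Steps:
f = 35/2 (f = (19 - 1*(-51))/4 = (19 + 51)/4 = (¼)*70 = 35/2 ≈ 17.500)
o(Z) = -80 + 2*Z² (o(Z) = (Z² + Z²) - 80 = 2*Z² - 80 = -80 + 2*Z²)
J(b) = √(-12 + b) (J(b) = √(b - 12) = √(-12 + b))
(10371 - 62*402)*(o(-100) + J(f)) = (10371 - 62*402)*((-80 + 2*(-100)²) + √(-12 + 35/2)) = (10371 - 24924)*((-80 + 2*10000) + √(11/2)) = -14553*((-80 + 20000) + √22/2) = -14553*(19920 + √22/2) = -289895760 - 14553*√22/2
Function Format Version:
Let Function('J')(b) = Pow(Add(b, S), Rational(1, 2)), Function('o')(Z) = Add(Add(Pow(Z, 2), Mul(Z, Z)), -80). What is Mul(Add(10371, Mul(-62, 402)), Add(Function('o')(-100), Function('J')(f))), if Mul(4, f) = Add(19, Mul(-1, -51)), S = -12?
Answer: Add(-289895760, Mul(Rational(-14553, 2), Pow(22, Rational(1, 2)))) ≈ -2.8993e+8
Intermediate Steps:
f = Rational(35, 2) (f = Mul(Rational(1, 4), Add(19, Mul(-1, -51))) = Mul(Rational(1, 4), Add(19, 51)) = Mul(Rational(1, 4), 70) = Rational(35, 2) ≈ 17.500)
Function('o')(Z) = Add(-80, Mul(2, Pow(Z, 2))) (Function('o')(Z) = Add(Add(Pow(Z, 2), Pow(Z, 2)), -80) = Add(Mul(2, Pow(Z, 2)), -80) = Add(-80, Mul(2, Pow(Z, 2))))
Function('J')(b) = Pow(Add(-12, b), Rational(1, 2)) (Function('J')(b) = Pow(Add(b, -12), Rational(1, 2)) = Pow(Add(-12, b), Rational(1, 2)))
Mul(Add(10371, Mul(-62, 402)), Add(Function('o')(-100), Function('J')(f))) = Mul(Add(10371, Mul(-62, 402)), Add(Add(-80, Mul(2, Pow(-100, 2))), Pow(Add(-12, Rational(35, 2)), Rational(1, 2)))) = Mul(Add(10371, -24924), Add(Add(-80, Mul(2, 10000)), Pow(Rational(11, 2), Rational(1, 2)))) = Mul(-14553, Add(Add(-80, 20000), Mul(Rational(1, 2), Pow(22, Rational(1, 2))))) = Mul(-14553, Add(19920, Mul(Rational(1, 2), Pow(22, Rational(1, 2))))) = Add(-289895760, Mul(Rational(-14553, 2), Pow(22, Rational(1, 2))))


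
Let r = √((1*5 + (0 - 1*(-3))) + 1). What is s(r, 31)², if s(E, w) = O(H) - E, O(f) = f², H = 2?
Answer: 1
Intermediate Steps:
r = 3 (r = √((5 + (0 + 3)) + 1) = √((5 + 3) + 1) = √(8 + 1) = √9 = 3)
s(E, w) = 4 - E (s(E, w) = 2² - E = 4 - E)
s(r, 31)² = (4 - 1*3)² = (4 - 3)² = 1² = 1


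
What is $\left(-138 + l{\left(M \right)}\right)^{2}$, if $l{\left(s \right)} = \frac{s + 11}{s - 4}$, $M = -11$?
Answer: $19044$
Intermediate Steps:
$l{\left(s \right)} = \frac{11 + s}{-4 + s}$
$\left(-138 + l{\left(M \right)}\right)^{2} = \left(-138 + \frac{11 - 11}{-4 - 11}\right)^{2} = \left(-138 + \frac{1}{-15} \cdot 0\right)^{2} = \left(-138 - 0\right)^{2} = \left(-138 + 0\right)^{2} = \left(-138\right)^{2} = 19044$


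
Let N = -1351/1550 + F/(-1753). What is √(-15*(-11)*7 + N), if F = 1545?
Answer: √340572493281142/543430 ≈ 33.959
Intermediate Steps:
N = -4763053/2717150 (N = -1351/1550 + 1545/(-1753) = -1351*1/1550 + 1545*(-1/1753) = -1351/1550 - 1545/1753 = -4763053/2717150 ≈ -1.7530)
√(-15*(-11)*7 + N) = √(-15*(-11)*7 - 4763053/2717150) = √(165*7 - 4763053/2717150) = √(1155 - 4763053/2717150) = √(3133545197/2717150) = √340572493281142/543430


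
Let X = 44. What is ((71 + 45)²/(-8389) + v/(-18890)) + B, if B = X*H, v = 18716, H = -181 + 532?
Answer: 1223485921438/79234105 ≈ 15441.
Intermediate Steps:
H = 351
B = 15444 (B = 44*351 = 15444)
((71 + 45)²/(-8389) + v/(-18890)) + B = ((71 + 45)²/(-8389) + 18716/(-18890)) + 15444 = (116²*(-1/8389) + 18716*(-1/18890)) + 15444 = (13456*(-1/8389) - 9358/9445) + 15444 = (-13456/8389 - 9358/9445) + 15444 = -205596182/79234105 + 15444 = 1223485921438/79234105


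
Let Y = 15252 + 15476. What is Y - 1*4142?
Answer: 26586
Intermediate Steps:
Y = 30728
Y - 1*4142 = 30728 - 1*4142 = 30728 - 4142 = 26586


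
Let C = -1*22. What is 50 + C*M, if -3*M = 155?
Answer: 3560/3 ≈ 1186.7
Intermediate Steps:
M = -155/3 (M = -1/3*155 = -155/3 ≈ -51.667)
C = -22
50 + C*M = 50 - 22*(-155/3) = 50 + 3410/3 = 3560/3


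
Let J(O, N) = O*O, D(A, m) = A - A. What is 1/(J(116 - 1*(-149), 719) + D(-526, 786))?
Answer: 1/70225 ≈ 1.4240e-5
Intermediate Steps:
D(A, m) = 0
J(O, N) = O**2
1/(J(116 - 1*(-149), 719) + D(-526, 786)) = 1/((116 - 1*(-149))**2 + 0) = 1/((116 + 149)**2 + 0) = 1/(265**2 + 0) = 1/(70225 + 0) = 1/70225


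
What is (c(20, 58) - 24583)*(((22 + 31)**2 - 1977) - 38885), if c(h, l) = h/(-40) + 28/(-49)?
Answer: 13096967381/14 ≈ 9.3550e+8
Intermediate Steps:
c(h, l) = -4/7 - h/40 (c(h, l) = h*(-1/40) + 28*(-1/49) = -h/40 - 4/7 = -4/7 - h/40)
(c(20, 58) - 24583)*(((22 + 31)**2 - 1977) - 38885) = ((-4/7 - 1/40*20) - 24583)*(((22 + 31)**2 - 1977) - 38885) = ((-4/7 - 1/2) - 24583)*((53**2 - 1977) - 38885) = (-15/14 - 24583)*((2809 - 1977) - 38885) = -344177*(832 - 38885)/14 = -344177/14*(-38053) = 13096967381/14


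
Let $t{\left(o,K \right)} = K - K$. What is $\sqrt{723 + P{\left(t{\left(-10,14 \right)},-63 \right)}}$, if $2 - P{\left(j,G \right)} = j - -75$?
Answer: $5 \sqrt{26} \approx 25.495$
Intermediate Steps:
$t{\left(o,K \right)} = 0$
$P{\left(j,G \right)} = -73 - j$ ($P{\left(j,G \right)} = 2 - \left(j - -75\right) = 2 - \left(j + 75\right) = 2 - \left(75 + j\right) = -73 - j$)
$\sqrt{723 + P{\left(t{\left(-10,14 \right)},-63 \right)}} = \sqrt{723 - 73} = \sqrt{650} = 5 \sqrt{26}$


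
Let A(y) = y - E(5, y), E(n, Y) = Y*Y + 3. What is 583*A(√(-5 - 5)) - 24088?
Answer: -20007 + 583*I*√10 ≈ -20007.0 + 1843.6*I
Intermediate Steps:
E(n, Y) = 3 + Y² (E(n, Y) = Y² + 3 = 3 + Y²)
A(y) = -3 + y - y² (A(y) = y - (3 + y²) = y + (-3 - y²) = -3 + y - y²)
583*A(√(-5 - 5)) - 24088 = 583*(-3 + √(-5 - 5) - (√(-5 - 5))²) - 24088 = 583*(-3 + √(-10) - (√(-10))²) - 24088 = 583*(-3 + I*√10 - (I*√10)²) - 24088 = 583*(-3 + I*√10 - 1*(-10)) - 24088 = 583*(-3 + I*√10 + 10) - 24088 = 583*(7 + I*√10) - 24088 = (4081 + 583*I*√10) - 24088 = -20007 + 583*I*√10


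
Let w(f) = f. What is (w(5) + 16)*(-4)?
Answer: -84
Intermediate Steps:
(w(5) + 16)*(-4) = (5 + 16)*(-4) = 21*(-4) = -84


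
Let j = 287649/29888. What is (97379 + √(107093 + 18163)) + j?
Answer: 2910751201/29888 + 2*√31314 ≈ 97743.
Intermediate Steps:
j = 287649/29888 (j = 287649*(1/29888) = 287649/29888 ≈ 9.6242)
(97379 + √(107093 + 18163)) + j = (97379 + √(107093 + 18163)) + 287649/29888 = (97379 + √125256) + 287649/29888 = (97379 + 2*√31314) + 287649/29888 = 2910751201/29888 + 2*√31314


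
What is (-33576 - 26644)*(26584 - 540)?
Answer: -1568369680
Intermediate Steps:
(-33576 - 26644)*(26584 - 540) = -60220*26044 = -1568369680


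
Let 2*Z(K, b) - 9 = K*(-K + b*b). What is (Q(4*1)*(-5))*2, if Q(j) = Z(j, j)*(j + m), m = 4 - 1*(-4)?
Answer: -3420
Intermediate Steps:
m = 8 (m = 4 + 4 = 8)
Z(K, b) = 9/2 + K*(b² - K)/2 (Z(K, b) = 9/2 + (K*(-K + b*b))/2 = 9/2 + (K*(-K + b²))/2 = 9/2 + (K*(b² - K))/2 = 9/2 + K*(b² - K)/2)
Q(j) = (8 + j)*(9/2 + j³/2 - j²/2) (Q(j) = (9/2 - j²/2 + j*j²/2)*(j + 8) = (9/2 - j²/2 + j³/2)*(8 + j) = (9/2 + j³/2 - j²/2)*(8 + j) = (8 + j)*(9/2 + j³/2 - j²/2))
(Q(4*1)*(-5))*2 = (((8 + 4*1)*(9 + (4*1)³ - (4*1)²)/2)*(-5))*2 = (((8 + 4)*(9 + 4³ - 1*4²)/2)*(-5))*2 = (((½)*12*(9 + 64 - 1*16))*(-5))*2 = (((½)*12*(9 + 64 - 16))*(-5))*2 = (((½)*12*57)*(-5))*2 = (342*(-5))*2 = -1710*2 = -3420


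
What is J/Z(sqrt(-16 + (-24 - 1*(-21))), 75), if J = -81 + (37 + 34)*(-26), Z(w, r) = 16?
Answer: -1927/16 ≈ -120.44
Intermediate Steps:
J = -1927 (J = -81 + 71*(-26) = -81 - 1846 = -1927)
J/Z(sqrt(-16 + (-24 - 1*(-21))), 75) = -1927/16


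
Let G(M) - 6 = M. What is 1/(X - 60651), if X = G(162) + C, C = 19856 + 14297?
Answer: -1/26330 ≈ -3.7980e-5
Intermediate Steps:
G(M) = 6 + M
C = 34153
X = 34321 (X = (6 + 162) + 34153 = 168 + 34153 = 34321)
1/(X - 60651) = 1/(34321 - 60651) = 1/(-26330) = -1/26330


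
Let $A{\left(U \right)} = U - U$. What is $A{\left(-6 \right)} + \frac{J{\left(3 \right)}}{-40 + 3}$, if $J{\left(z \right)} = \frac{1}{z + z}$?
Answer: $- \frac{1}{222} \approx -0.0045045$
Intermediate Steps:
$J{\left(z \right)} = \frac{1}{2 z}$
$A{\left(U \right)} = 0$
$A{\left(-6 \right)} + \frac{J{\left(3 \right)}}{-40 + 3} = 0 + \frac{\frac{1}{2} \cdot \frac{1}{3}}{-40 + 3} = 0 + \frac{\frac{1}{2} \cdot \frac{1}{3}}{-37} = 0 - \frac{1}{222} = - \frac{1}{222}$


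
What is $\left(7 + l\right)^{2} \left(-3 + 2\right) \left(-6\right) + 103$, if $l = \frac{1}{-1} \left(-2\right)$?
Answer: $589$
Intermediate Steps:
$l = 2$ ($l = \left(-1\right) \left(-2\right) = 2$)
$\left(7 + l\right)^{2} \left(-3 + 2\right) \left(-6\right) + 103 = \left(7 + 2\right)^{2} \left(-3 + 2\right) \left(-6\right) + 103 = 9^{2} \left(\left(-1\right) \left(-6\right)\right) + 103 = 81 \cdot 6 + 103 = 486 + 103 = 589$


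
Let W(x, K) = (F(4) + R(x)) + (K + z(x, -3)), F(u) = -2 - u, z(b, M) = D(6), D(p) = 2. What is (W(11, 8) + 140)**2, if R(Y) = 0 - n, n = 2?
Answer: 20164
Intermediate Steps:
z(b, M) = 2
R(Y) = -2 (R(Y) = 0 - 1*2 = 0 - 2 = -2)
W(x, K) = -6 + K (W(x, K) = ((-2 - 1*4) - 2) + (K + 2) = ((-2 - 4) - 2) + (2 + K) = (-6 - 2) + (2 + K) = -8 + (2 + K) = -6 + K)
(W(11, 8) + 140)**2 = ((-6 + 8) + 140)**2 = (2 + 140)**2 = 142**2 = 20164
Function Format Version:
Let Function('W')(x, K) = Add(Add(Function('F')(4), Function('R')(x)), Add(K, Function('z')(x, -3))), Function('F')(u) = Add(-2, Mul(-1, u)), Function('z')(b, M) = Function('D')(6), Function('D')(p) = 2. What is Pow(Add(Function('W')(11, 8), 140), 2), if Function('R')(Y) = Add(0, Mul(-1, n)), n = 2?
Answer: 20164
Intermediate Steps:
Function('z')(b, M) = 2
Function('R')(Y) = -2 (Function('R')(Y) = Add(0, Mul(-1, 2)) = Add(0, -2) = -2)
Function('W')(x, K) = Add(-6, K) (Function('W')(x, K) = Add(Add(Add(-2, Mul(-1, 4)), -2), Add(K, 2)) = Add(Add(Add(-2, -4), -2), Add(2, K)) = Add(Add(-6, -2), Add(2, K)) = Add(-8, Add(2, K)) = Add(-6, K))
Pow(Add(Function('W')(11, 8), 140), 2) = Pow(Add(Add(-6, 8), 140), 2) = Pow(Add(2, 140), 2) = Pow(142, 2) = 20164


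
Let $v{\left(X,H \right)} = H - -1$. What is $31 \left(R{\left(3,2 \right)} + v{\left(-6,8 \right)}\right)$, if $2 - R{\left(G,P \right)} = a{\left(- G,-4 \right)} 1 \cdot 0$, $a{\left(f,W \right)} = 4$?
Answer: $341$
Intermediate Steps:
$v{\left(X,H \right)} = 1 + H$ ($v{\left(X,H \right)} = H + 1 = 1 + H$)
$R{\left(G,P \right)} = 2$ ($R{\left(G,P \right)} = 2 - 4 \cdot 1 \cdot 0 = 2 - 4 \cdot 0 = 2 - 0 = 2 + 0 = 2$)
$31 \left(R{\left(3,2 \right)} + v{\left(-6,8 \right)}\right) = 31 \left(2 + \left(1 + 8\right)\right) = 31 \left(2 + 9\right) = 31 \cdot 11 = 341$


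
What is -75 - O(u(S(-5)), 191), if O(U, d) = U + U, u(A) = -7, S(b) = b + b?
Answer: -61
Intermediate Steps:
S(b) = 2*b
O(U, d) = 2*U
-75 - O(u(S(-5)), 191) = -75 - 2*(-7) = -75 - 1*(-14) = -75 + 14 = -61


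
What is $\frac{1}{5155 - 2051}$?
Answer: $\frac{1}{3104} \approx 0.00032216$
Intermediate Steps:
$\frac{1}{5155 - 2051} = \frac{1}{3104}$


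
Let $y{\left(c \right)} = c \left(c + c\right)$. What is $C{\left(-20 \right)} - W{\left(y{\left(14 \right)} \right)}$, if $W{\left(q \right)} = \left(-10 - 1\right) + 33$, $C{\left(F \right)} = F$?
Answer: $-42$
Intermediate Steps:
$y{\left(c \right)} = 2 c^{2}$ ($y{\left(c \right)} = c 2 c = 2 c^{2}$)
$W{\left(q \right)} = 22$ ($W{\left(q \right)} = -11 + 33 = 22$)
$C{\left(-20 \right)} - W{\left(y{\left(14 \right)} \right)} = -20 - 22 = -42$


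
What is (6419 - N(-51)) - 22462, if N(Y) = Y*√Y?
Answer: -16043 + 51*I*√51 ≈ -16043.0 + 364.21*I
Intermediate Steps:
N(Y) = Y^(3/2)
(6419 - N(-51)) - 22462 = (6419 - (-51)^(3/2)) - 22462 = (6419 - (-51)*I*√51) - 22462 = (6419 + 51*I*√51) - 22462 = -16043 + 51*I*√51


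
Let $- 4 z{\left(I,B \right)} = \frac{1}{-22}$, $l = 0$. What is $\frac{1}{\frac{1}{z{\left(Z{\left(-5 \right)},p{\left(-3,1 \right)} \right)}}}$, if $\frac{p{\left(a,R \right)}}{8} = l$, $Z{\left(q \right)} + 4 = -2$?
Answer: $\frac{1}{88} \approx 0.011364$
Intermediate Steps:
$Z{\left(q \right)} = -6$ ($Z{\left(q \right)} = -4 - 2 = -6$)
$p{\left(a,R \right)} = 0$ ($p{\left(a,R \right)} = 8 \cdot 0 = 0$)
$z{\left(I,B \right)} = \frac{1}{88}$ ($z{\left(I,B \right)} = - \frac{1}{4 \left(-22\right)} = \left(- \frac{1}{4}\right) \left(- \frac{1}{22}\right) = \frac{1}{88}$)
$\frac{1}{\frac{1}{z{\left(Z{\left(-5 \right)},p{\left(-3,1 \right)} \right)}}} = \frac{1}{\frac{1}{\frac{1}{88}}} = \frac{1}{88}$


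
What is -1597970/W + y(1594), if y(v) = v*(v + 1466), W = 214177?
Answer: 1044676704310/214177 ≈ 4.8776e+6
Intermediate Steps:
y(v) = v*(1466 + v)
-1597970/W + y(1594) = -1597970/214177 + 1594*(1466 + 1594) = -1597970*1/214177 + 1594*3060 = -1597970/214177 + 4877640 = 1044676704310/214177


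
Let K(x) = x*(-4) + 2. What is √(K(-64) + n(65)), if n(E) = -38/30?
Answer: √57765/15 ≈ 16.023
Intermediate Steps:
n(E) = -19/15 (n(E) = -38*1/30 = -19/15)
K(x) = 2 - 4*x (K(x) = -4*x + 2 = 2 - 4*x)
√(K(-64) + n(65)) = √((2 - 4*(-64)) - 19/15) = √((2 + 256) - 19/15) = √(258 - 19/15) = √(3851/15) = √57765/15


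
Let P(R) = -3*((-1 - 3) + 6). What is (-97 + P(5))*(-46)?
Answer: 4738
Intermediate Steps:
P(R) = -6 (P(R) = -3*(-4 + 6) = -3*2 = -6)
(-97 + P(5))*(-46) = (-97 - 6)*(-46) = -103*(-46) = 4738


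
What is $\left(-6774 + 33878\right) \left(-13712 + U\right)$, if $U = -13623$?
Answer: $-740887840$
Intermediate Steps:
$\left(-6774 + 33878\right) \left(-13712 + U\right) = \left(-6774 + 33878\right) \left(-13712 - 13623\right) = 27104 \left(-27335\right) = -740887840$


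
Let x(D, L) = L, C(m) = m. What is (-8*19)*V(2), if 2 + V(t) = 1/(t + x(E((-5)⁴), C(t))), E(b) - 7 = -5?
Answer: 266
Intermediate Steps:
E(b) = 2 (E(b) = 7 - 5 = 2)
V(t) = -2 + 1/(2*t) (V(t) = -2 + 1/(t + t) = -2 + 1/(2*t))
(-8*19)*V(2) = (-8*19)*(-2 + (½)/2) = -152*(-2 + (½)*(½)) = -152*(-2 + ¼) = -152*(-7/4) = 266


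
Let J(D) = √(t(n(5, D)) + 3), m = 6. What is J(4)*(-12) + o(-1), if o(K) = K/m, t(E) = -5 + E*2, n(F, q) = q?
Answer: -⅙ - 12*√6 ≈ -29.561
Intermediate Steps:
t(E) = -5 + 2*E
o(K) = K/6
J(D) = √(-2 + 2*D) (J(D) = √((-5 + 2*D) + 3) = √(-2 + 2*D))
J(4)*(-12) + o(-1) = √(-2 + 2*4)*(-12) + (⅙)*(-1) = √(-2 + 8)*(-12) - ⅙ = √6*(-12) - ⅙ = -12*√6 - ⅙ = -⅙ - 12*√6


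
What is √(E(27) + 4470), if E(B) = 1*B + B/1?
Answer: 2*√1131 ≈ 67.261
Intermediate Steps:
E(B) = 2*B (E(B) = B + B*1 = B + B = 2*B)
√(E(27) + 4470) = √(2*27 + 4470) = √(54 + 4470) = √4524 = 2*√1131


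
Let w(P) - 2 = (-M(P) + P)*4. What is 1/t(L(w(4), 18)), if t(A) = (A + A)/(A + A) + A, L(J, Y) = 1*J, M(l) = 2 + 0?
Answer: 1/11 ≈ 0.090909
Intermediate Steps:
M(l) = 2
w(P) = -6 + 4*P (w(P) = 2 + (-1*2 + P)*4 = 2 + (-2 + P)*4 = 2 + (-8 + 4*P) = -6 + 4*P)
L(J, Y) = J
t(A) = 1 + A (t(A) = (2*A)/((2*A)) + A = (2*A)*(1/(2*A)) + A = 1 + A)
1/t(L(w(4), 18)) = 1/(1 + (-6 + 4*4)) = 1/(1 + (-6 + 16)) = 1/(1 + 10) = 1/11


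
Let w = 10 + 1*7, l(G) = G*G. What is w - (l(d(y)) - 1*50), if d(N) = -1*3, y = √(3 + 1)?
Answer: 58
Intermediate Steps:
y = 2 (y = √4 = 2)
d(N) = -3
l(G) = G²
w = 17 (w = 10 + 7 = 17)
w - (l(d(y)) - 1*50) = 17 - ((-3)² - 1*50) = 17 - (9 - 50) = 17 - 1*(-41) = 17 + 41 = 58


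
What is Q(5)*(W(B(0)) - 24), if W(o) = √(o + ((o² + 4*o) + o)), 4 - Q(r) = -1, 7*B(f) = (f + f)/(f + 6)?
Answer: -120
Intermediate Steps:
B(f) = 2*f/(7*(6 + f)) (B(f) = ((f + f)/(f + 6))/7 = ((2*f)/(6 + f))/7 = (2*f/(6 + f))/7 = 2*f/(7*(6 + f)))
Q(r) = 5 (Q(r) = 4 - 1*(-1) = 4 + 1 = 5)
W(o) = √(o² + 6*o) (W(o) = √(o + (o² + 5*o)) = √(o² + 6*o))
Q(5)*(W(B(0)) - 24) = 5*(√(((2/7)*0/(6 + 0))*(6 + (2/7)*0/(6 + 0))) - 24) = 5*(√(((2/7)*0/6)*(6 + (2/7)*0/6)) - 24) = 5*(√(((2/7)*0*(⅙))*(6 + (2/7)*0*(⅙))) - 24) = 5*(√(0*(6 + 0)) - 24) = 5*(√(0*6) - 24) = 5*(√0 - 24) = 5*(0 - 24) = 5*(-24) = -120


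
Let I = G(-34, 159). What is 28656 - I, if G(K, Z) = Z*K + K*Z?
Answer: 39468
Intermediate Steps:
G(K, Z) = 2*K*Z (G(K, Z) = K*Z + K*Z = 2*K*Z)
I = -10812 (I = 2*(-34)*159 = -10812)
28656 - I = 28656 - 1*(-10812) = 28656 + 10812 = 39468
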